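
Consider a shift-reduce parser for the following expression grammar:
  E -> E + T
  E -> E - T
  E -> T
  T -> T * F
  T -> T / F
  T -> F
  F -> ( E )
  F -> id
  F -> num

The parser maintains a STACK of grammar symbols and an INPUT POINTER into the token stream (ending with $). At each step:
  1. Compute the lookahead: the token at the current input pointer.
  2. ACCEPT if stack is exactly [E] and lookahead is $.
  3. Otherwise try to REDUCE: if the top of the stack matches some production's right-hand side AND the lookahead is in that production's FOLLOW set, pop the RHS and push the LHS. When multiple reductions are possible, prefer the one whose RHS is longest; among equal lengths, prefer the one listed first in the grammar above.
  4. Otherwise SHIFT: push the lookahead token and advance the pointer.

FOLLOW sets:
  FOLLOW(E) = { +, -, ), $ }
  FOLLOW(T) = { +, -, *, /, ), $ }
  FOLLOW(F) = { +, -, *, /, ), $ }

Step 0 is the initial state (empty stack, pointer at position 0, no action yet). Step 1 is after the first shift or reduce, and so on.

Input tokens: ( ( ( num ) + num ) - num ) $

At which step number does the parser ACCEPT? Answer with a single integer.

Answer: 30

Derivation:
Step 1: shift (. Stack=[(] ptr=1 lookahead=( remaining=[( ( num ) + num ) - num ) $]
Step 2: shift (. Stack=[( (] ptr=2 lookahead=( remaining=[( num ) + num ) - num ) $]
Step 3: shift (. Stack=[( ( (] ptr=3 lookahead=num remaining=[num ) + num ) - num ) $]
Step 4: shift num. Stack=[( ( ( num] ptr=4 lookahead=) remaining=[) + num ) - num ) $]
Step 5: reduce F->num. Stack=[( ( ( F] ptr=4 lookahead=) remaining=[) + num ) - num ) $]
Step 6: reduce T->F. Stack=[( ( ( T] ptr=4 lookahead=) remaining=[) + num ) - num ) $]
Step 7: reduce E->T. Stack=[( ( ( E] ptr=4 lookahead=) remaining=[) + num ) - num ) $]
Step 8: shift ). Stack=[( ( ( E )] ptr=5 lookahead=+ remaining=[+ num ) - num ) $]
Step 9: reduce F->( E ). Stack=[( ( F] ptr=5 lookahead=+ remaining=[+ num ) - num ) $]
Step 10: reduce T->F. Stack=[( ( T] ptr=5 lookahead=+ remaining=[+ num ) - num ) $]
Step 11: reduce E->T. Stack=[( ( E] ptr=5 lookahead=+ remaining=[+ num ) - num ) $]
Step 12: shift +. Stack=[( ( E +] ptr=6 lookahead=num remaining=[num ) - num ) $]
Step 13: shift num. Stack=[( ( E + num] ptr=7 lookahead=) remaining=[) - num ) $]
Step 14: reduce F->num. Stack=[( ( E + F] ptr=7 lookahead=) remaining=[) - num ) $]
Step 15: reduce T->F. Stack=[( ( E + T] ptr=7 lookahead=) remaining=[) - num ) $]
Step 16: reduce E->E + T. Stack=[( ( E] ptr=7 lookahead=) remaining=[) - num ) $]
Step 17: shift ). Stack=[( ( E )] ptr=8 lookahead=- remaining=[- num ) $]
Step 18: reduce F->( E ). Stack=[( F] ptr=8 lookahead=- remaining=[- num ) $]
Step 19: reduce T->F. Stack=[( T] ptr=8 lookahead=- remaining=[- num ) $]
Step 20: reduce E->T. Stack=[( E] ptr=8 lookahead=- remaining=[- num ) $]
Step 21: shift -. Stack=[( E -] ptr=9 lookahead=num remaining=[num ) $]
Step 22: shift num. Stack=[( E - num] ptr=10 lookahead=) remaining=[) $]
Step 23: reduce F->num. Stack=[( E - F] ptr=10 lookahead=) remaining=[) $]
Step 24: reduce T->F. Stack=[( E - T] ptr=10 lookahead=) remaining=[) $]
Step 25: reduce E->E - T. Stack=[( E] ptr=10 lookahead=) remaining=[) $]
Step 26: shift ). Stack=[( E )] ptr=11 lookahead=$ remaining=[$]
Step 27: reduce F->( E ). Stack=[F] ptr=11 lookahead=$ remaining=[$]
Step 28: reduce T->F. Stack=[T] ptr=11 lookahead=$ remaining=[$]
Step 29: reduce E->T. Stack=[E] ptr=11 lookahead=$ remaining=[$]
Step 30: accept. Stack=[E] ptr=11 lookahead=$ remaining=[$]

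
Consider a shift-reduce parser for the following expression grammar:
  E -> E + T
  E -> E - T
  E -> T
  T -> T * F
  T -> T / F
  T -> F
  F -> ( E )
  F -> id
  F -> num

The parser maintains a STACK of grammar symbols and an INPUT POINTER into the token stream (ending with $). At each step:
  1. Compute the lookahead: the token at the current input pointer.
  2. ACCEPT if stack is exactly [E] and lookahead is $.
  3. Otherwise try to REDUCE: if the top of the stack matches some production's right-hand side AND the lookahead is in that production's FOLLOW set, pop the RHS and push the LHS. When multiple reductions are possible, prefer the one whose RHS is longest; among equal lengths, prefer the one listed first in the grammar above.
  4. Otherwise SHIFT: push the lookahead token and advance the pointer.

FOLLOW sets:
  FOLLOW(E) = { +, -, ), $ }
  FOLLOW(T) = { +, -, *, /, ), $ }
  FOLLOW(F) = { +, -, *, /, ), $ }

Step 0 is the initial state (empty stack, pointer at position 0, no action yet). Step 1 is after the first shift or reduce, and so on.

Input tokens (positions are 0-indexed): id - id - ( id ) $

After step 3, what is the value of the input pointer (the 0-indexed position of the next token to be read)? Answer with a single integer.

Answer: 1

Derivation:
Step 1: shift id. Stack=[id] ptr=1 lookahead=- remaining=[- id - ( id ) $]
Step 2: reduce F->id. Stack=[F] ptr=1 lookahead=- remaining=[- id - ( id ) $]
Step 3: reduce T->F. Stack=[T] ptr=1 lookahead=- remaining=[- id - ( id ) $]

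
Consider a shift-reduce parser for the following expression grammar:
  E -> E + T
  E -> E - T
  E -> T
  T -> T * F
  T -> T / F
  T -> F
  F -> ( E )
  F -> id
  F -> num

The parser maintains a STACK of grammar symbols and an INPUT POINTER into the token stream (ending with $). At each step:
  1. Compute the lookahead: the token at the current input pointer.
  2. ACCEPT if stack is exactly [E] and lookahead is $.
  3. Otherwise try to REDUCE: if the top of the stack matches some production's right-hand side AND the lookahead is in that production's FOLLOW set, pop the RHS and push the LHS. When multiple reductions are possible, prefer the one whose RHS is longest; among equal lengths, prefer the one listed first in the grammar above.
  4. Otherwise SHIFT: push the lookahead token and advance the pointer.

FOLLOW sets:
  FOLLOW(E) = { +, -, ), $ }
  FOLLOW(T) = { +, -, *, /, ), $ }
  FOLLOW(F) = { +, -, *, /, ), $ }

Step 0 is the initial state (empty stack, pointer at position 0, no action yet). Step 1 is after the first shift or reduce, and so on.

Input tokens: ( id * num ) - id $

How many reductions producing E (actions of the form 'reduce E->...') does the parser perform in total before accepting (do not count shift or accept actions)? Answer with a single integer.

Step 1: shift (. Stack=[(] ptr=1 lookahead=id remaining=[id * num ) - id $]
Step 2: shift id. Stack=[( id] ptr=2 lookahead=* remaining=[* num ) - id $]
Step 3: reduce F->id. Stack=[( F] ptr=2 lookahead=* remaining=[* num ) - id $]
Step 4: reduce T->F. Stack=[( T] ptr=2 lookahead=* remaining=[* num ) - id $]
Step 5: shift *. Stack=[( T *] ptr=3 lookahead=num remaining=[num ) - id $]
Step 6: shift num. Stack=[( T * num] ptr=4 lookahead=) remaining=[) - id $]
Step 7: reduce F->num. Stack=[( T * F] ptr=4 lookahead=) remaining=[) - id $]
Step 8: reduce T->T * F. Stack=[( T] ptr=4 lookahead=) remaining=[) - id $]
Step 9: reduce E->T. Stack=[( E] ptr=4 lookahead=) remaining=[) - id $]
Step 10: shift ). Stack=[( E )] ptr=5 lookahead=- remaining=[- id $]
Step 11: reduce F->( E ). Stack=[F] ptr=5 lookahead=- remaining=[- id $]
Step 12: reduce T->F. Stack=[T] ptr=5 lookahead=- remaining=[- id $]
Step 13: reduce E->T. Stack=[E] ptr=5 lookahead=- remaining=[- id $]
Step 14: shift -. Stack=[E -] ptr=6 lookahead=id remaining=[id $]
Step 15: shift id. Stack=[E - id] ptr=7 lookahead=$ remaining=[$]
Step 16: reduce F->id. Stack=[E - F] ptr=7 lookahead=$ remaining=[$]
Step 17: reduce T->F. Stack=[E - T] ptr=7 lookahead=$ remaining=[$]
Step 18: reduce E->E - T. Stack=[E] ptr=7 lookahead=$ remaining=[$]
Step 19: accept. Stack=[E] ptr=7 lookahead=$ remaining=[$]

Answer: 3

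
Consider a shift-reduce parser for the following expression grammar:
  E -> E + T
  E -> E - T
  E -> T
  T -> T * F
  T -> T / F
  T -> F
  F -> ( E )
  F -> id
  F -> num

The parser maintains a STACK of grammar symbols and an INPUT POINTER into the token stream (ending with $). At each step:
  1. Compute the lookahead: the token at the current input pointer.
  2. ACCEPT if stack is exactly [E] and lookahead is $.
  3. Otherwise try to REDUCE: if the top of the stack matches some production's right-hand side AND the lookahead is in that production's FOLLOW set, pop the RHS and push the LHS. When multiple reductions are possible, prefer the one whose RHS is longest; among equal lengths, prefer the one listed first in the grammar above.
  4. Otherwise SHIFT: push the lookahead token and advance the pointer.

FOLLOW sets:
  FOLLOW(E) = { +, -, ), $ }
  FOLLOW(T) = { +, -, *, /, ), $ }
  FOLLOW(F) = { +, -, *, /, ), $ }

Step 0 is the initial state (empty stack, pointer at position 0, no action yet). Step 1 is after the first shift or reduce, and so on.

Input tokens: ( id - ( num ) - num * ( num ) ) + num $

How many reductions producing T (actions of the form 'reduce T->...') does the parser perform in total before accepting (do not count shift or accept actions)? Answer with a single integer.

Step 1: shift (. Stack=[(] ptr=1 lookahead=id remaining=[id - ( num ) - num * ( num ) ) + num $]
Step 2: shift id. Stack=[( id] ptr=2 lookahead=- remaining=[- ( num ) - num * ( num ) ) + num $]
Step 3: reduce F->id. Stack=[( F] ptr=2 lookahead=- remaining=[- ( num ) - num * ( num ) ) + num $]
Step 4: reduce T->F. Stack=[( T] ptr=2 lookahead=- remaining=[- ( num ) - num * ( num ) ) + num $]
Step 5: reduce E->T. Stack=[( E] ptr=2 lookahead=- remaining=[- ( num ) - num * ( num ) ) + num $]
Step 6: shift -. Stack=[( E -] ptr=3 lookahead=( remaining=[( num ) - num * ( num ) ) + num $]
Step 7: shift (. Stack=[( E - (] ptr=4 lookahead=num remaining=[num ) - num * ( num ) ) + num $]
Step 8: shift num. Stack=[( E - ( num] ptr=5 lookahead=) remaining=[) - num * ( num ) ) + num $]
Step 9: reduce F->num. Stack=[( E - ( F] ptr=5 lookahead=) remaining=[) - num * ( num ) ) + num $]
Step 10: reduce T->F. Stack=[( E - ( T] ptr=5 lookahead=) remaining=[) - num * ( num ) ) + num $]
Step 11: reduce E->T. Stack=[( E - ( E] ptr=5 lookahead=) remaining=[) - num * ( num ) ) + num $]
Step 12: shift ). Stack=[( E - ( E )] ptr=6 lookahead=- remaining=[- num * ( num ) ) + num $]
Step 13: reduce F->( E ). Stack=[( E - F] ptr=6 lookahead=- remaining=[- num * ( num ) ) + num $]
Step 14: reduce T->F. Stack=[( E - T] ptr=6 lookahead=- remaining=[- num * ( num ) ) + num $]
Step 15: reduce E->E - T. Stack=[( E] ptr=6 lookahead=- remaining=[- num * ( num ) ) + num $]
Step 16: shift -. Stack=[( E -] ptr=7 lookahead=num remaining=[num * ( num ) ) + num $]
Step 17: shift num. Stack=[( E - num] ptr=8 lookahead=* remaining=[* ( num ) ) + num $]
Step 18: reduce F->num. Stack=[( E - F] ptr=8 lookahead=* remaining=[* ( num ) ) + num $]
Step 19: reduce T->F. Stack=[( E - T] ptr=8 lookahead=* remaining=[* ( num ) ) + num $]
Step 20: shift *. Stack=[( E - T *] ptr=9 lookahead=( remaining=[( num ) ) + num $]
Step 21: shift (. Stack=[( E - T * (] ptr=10 lookahead=num remaining=[num ) ) + num $]
Step 22: shift num. Stack=[( E - T * ( num] ptr=11 lookahead=) remaining=[) ) + num $]
Step 23: reduce F->num. Stack=[( E - T * ( F] ptr=11 lookahead=) remaining=[) ) + num $]
Step 24: reduce T->F. Stack=[( E - T * ( T] ptr=11 lookahead=) remaining=[) ) + num $]
Step 25: reduce E->T. Stack=[( E - T * ( E] ptr=11 lookahead=) remaining=[) ) + num $]
Step 26: shift ). Stack=[( E - T * ( E )] ptr=12 lookahead=) remaining=[) + num $]
Step 27: reduce F->( E ). Stack=[( E - T * F] ptr=12 lookahead=) remaining=[) + num $]
Step 28: reduce T->T * F. Stack=[( E - T] ptr=12 lookahead=) remaining=[) + num $]
Step 29: reduce E->E - T. Stack=[( E] ptr=12 lookahead=) remaining=[) + num $]
Step 30: shift ). Stack=[( E )] ptr=13 lookahead=+ remaining=[+ num $]
Step 31: reduce F->( E ). Stack=[F] ptr=13 lookahead=+ remaining=[+ num $]
Step 32: reduce T->F. Stack=[T] ptr=13 lookahead=+ remaining=[+ num $]
Step 33: reduce E->T. Stack=[E] ptr=13 lookahead=+ remaining=[+ num $]
Step 34: shift +. Stack=[E +] ptr=14 lookahead=num remaining=[num $]
Step 35: shift num. Stack=[E + num] ptr=15 lookahead=$ remaining=[$]
Step 36: reduce F->num. Stack=[E + F] ptr=15 lookahead=$ remaining=[$]
Step 37: reduce T->F. Stack=[E + T] ptr=15 lookahead=$ remaining=[$]
Step 38: reduce E->E + T. Stack=[E] ptr=15 lookahead=$ remaining=[$]
Step 39: accept. Stack=[E] ptr=15 lookahead=$ remaining=[$]

Answer: 8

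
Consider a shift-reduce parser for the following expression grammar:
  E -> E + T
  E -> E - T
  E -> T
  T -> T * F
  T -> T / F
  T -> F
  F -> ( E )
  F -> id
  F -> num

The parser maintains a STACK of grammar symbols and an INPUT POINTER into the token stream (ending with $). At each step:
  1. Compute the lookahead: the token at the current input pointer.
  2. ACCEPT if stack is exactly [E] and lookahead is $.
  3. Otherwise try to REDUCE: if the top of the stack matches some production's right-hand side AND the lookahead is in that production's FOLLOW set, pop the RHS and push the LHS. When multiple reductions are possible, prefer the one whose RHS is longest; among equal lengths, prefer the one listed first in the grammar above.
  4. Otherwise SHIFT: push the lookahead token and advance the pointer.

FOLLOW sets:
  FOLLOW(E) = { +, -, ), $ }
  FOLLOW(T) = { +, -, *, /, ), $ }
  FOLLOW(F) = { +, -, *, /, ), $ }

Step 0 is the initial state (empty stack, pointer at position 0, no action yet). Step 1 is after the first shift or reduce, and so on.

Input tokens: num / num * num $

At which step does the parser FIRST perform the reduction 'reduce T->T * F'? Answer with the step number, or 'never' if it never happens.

Answer: 11

Derivation:
Step 1: shift num. Stack=[num] ptr=1 lookahead=/ remaining=[/ num * num $]
Step 2: reduce F->num. Stack=[F] ptr=1 lookahead=/ remaining=[/ num * num $]
Step 3: reduce T->F. Stack=[T] ptr=1 lookahead=/ remaining=[/ num * num $]
Step 4: shift /. Stack=[T /] ptr=2 lookahead=num remaining=[num * num $]
Step 5: shift num. Stack=[T / num] ptr=3 lookahead=* remaining=[* num $]
Step 6: reduce F->num. Stack=[T / F] ptr=3 lookahead=* remaining=[* num $]
Step 7: reduce T->T / F. Stack=[T] ptr=3 lookahead=* remaining=[* num $]
Step 8: shift *. Stack=[T *] ptr=4 lookahead=num remaining=[num $]
Step 9: shift num. Stack=[T * num] ptr=5 lookahead=$ remaining=[$]
Step 10: reduce F->num. Stack=[T * F] ptr=5 lookahead=$ remaining=[$]
Step 11: reduce T->T * F. Stack=[T] ptr=5 lookahead=$ remaining=[$]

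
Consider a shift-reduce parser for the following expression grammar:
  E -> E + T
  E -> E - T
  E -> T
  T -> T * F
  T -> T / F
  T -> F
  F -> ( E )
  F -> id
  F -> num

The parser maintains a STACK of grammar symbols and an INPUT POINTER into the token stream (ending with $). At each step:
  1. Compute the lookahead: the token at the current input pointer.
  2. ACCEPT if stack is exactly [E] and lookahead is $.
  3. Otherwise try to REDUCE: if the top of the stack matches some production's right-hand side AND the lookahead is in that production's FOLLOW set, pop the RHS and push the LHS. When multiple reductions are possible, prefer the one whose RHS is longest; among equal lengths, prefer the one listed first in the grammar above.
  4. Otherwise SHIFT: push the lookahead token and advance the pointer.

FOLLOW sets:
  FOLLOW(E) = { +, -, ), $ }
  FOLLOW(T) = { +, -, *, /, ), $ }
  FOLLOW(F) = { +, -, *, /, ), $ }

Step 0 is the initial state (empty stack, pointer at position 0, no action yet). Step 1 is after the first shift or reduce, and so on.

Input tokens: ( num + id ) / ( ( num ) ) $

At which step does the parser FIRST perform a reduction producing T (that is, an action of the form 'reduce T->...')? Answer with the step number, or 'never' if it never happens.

Answer: 4

Derivation:
Step 1: shift (. Stack=[(] ptr=1 lookahead=num remaining=[num + id ) / ( ( num ) ) $]
Step 2: shift num. Stack=[( num] ptr=2 lookahead=+ remaining=[+ id ) / ( ( num ) ) $]
Step 3: reduce F->num. Stack=[( F] ptr=2 lookahead=+ remaining=[+ id ) / ( ( num ) ) $]
Step 4: reduce T->F. Stack=[( T] ptr=2 lookahead=+ remaining=[+ id ) / ( ( num ) ) $]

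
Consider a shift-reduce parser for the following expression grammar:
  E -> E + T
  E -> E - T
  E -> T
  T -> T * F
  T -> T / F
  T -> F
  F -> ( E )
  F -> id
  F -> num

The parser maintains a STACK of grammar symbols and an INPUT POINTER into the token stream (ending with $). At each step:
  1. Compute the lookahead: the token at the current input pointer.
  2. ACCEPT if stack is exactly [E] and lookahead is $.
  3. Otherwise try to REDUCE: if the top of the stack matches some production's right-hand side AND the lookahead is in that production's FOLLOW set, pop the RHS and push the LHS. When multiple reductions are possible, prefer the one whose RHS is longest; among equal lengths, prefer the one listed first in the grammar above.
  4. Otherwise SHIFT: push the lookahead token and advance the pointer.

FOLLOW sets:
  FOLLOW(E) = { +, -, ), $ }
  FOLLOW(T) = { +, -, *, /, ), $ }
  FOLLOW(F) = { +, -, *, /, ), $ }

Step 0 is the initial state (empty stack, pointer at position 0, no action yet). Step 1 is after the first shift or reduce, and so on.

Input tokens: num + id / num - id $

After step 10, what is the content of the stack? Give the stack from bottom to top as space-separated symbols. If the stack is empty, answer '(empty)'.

Step 1: shift num. Stack=[num] ptr=1 lookahead=+ remaining=[+ id / num - id $]
Step 2: reduce F->num. Stack=[F] ptr=1 lookahead=+ remaining=[+ id / num - id $]
Step 3: reduce T->F. Stack=[T] ptr=1 lookahead=+ remaining=[+ id / num - id $]
Step 4: reduce E->T. Stack=[E] ptr=1 lookahead=+ remaining=[+ id / num - id $]
Step 5: shift +. Stack=[E +] ptr=2 lookahead=id remaining=[id / num - id $]
Step 6: shift id. Stack=[E + id] ptr=3 lookahead=/ remaining=[/ num - id $]
Step 7: reduce F->id. Stack=[E + F] ptr=3 lookahead=/ remaining=[/ num - id $]
Step 8: reduce T->F. Stack=[E + T] ptr=3 lookahead=/ remaining=[/ num - id $]
Step 9: shift /. Stack=[E + T /] ptr=4 lookahead=num remaining=[num - id $]
Step 10: shift num. Stack=[E + T / num] ptr=5 lookahead=- remaining=[- id $]

Answer: E + T / num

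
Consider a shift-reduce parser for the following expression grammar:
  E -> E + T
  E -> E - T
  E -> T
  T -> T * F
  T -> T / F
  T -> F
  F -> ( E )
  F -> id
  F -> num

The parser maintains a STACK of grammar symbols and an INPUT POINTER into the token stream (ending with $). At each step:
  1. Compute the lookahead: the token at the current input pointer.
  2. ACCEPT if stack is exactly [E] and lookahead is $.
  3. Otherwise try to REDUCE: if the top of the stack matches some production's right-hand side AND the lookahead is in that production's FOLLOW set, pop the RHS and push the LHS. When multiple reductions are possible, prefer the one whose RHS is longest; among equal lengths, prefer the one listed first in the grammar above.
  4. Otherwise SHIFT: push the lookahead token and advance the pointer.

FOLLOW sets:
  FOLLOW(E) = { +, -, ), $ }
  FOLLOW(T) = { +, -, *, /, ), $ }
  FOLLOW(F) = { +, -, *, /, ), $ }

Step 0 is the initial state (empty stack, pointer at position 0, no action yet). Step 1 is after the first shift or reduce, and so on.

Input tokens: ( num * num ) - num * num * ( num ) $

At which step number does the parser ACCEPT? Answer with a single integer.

Step 1: shift (. Stack=[(] ptr=1 lookahead=num remaining=[num * num ) - num * num * ( num ) $]
Step 2: shift num. Stack=[( num] ptr=2 lookahead=* remaining=[* num ) - num * num * ( num ) $]
Step 3: reduce F->num. Stack=[( F] ptr=2 lookahead=* remaining=[* num ) - num * num * ( num ) $]
Step 4: reduce T->F. Stack=[( T] ptr=2 lookahead=* remaining=[* num ) - num * num * ( num ) $]
Step 5: shift *. Stack=[( T *] ptr=3 lookahead=num remaining=[num ) - num * num * ( num ) $]
Step 6: shift num. Stack=[( T * num] ptr=4 lookahead=) remaining=[) - num * num * ( num ) $]
Step 7: reduce F->num. Stack=[( T * F] ptr=4 lookahead=) remaining=[) - num * num * ( num ) $]
Step 8: reduce T->T * F. Stack=[( T] ptr=4 lookahead=) remaining=[) - num * num * ( num ) $]
Step 9: reduce E->T. Stack=[( E] ptr=4 lookahead=) remaining=[) - num * num * ( num ) $]
Step 10: shift ). Stack=[( E )] ptr=5 lookahead=- remaining=[- num * num * ( num ) $]
Step 11: reduce F->( E ). Stack=[F] ptr=5 lookahead=- remaining=[- num * num * ( num ) $]
Step 12: reduce T->F. Stack=[T] ptr=5 lookahead=- remaining=[- num * num * ( num ) $]
Step 13: reduce E->T. Stack=[E] ptr=5 lookahead=- remaining=[- num * num * ( num ) $]
Step 14: shift -. Stack=[E -] ptr=6 lookahead=num remaining=[num * num * ( num ) $]
Step 15: shift num. Stack=[E - num] ptr=7 lookahead=* remaining=[* num * ( num ) $]
Step 16: reduce F->num. Stack=[E - F] ptr=7 lookahead=* remaining=[* num * ( num ) $]
Step 17: reduce T->F. Stack=[E - T] ptr=7 lookahead=* remaining=[* num * ( num ) $]
Step 18: shift *. Stack=[E - T *] ptr=8 lookahead=num remaining=[num * ( num ) $]
Step 19: shift num. Stack=[E - T * num] ptr=9 lookahead=* remaining=[* ( num ) $]
Step 20: reduce F->num. Stack=[E - T * F] ptr=9 lookahead=* remaining=[* ( num ) $]
Step 21: reduce T->T * F. Stack=[E - T] ptr=9 lookahead=* remaining=[* ( num ) $]
Step 22: shift *. Stack=[E - T *] ptr=10 lookahead=( remaining=[( num ) $]
Step 23: shift (. Stack=[E - T * (] ptr=11 lookahead=num remaining=[num ) $]
Step 24: shift num. Stack=[E - T * ( num] ptr=12 lookahead=) remaining=[) $]
Step 25: reduce F->num. Stack=[E - T * ( F] ptr=12 lookahead=) remaining=[) $]
Step 26: reduce T->F. Stack=[E - T * ( T] ptr=12 lookahead=) remaining=[) $]
Step 27: reduce E->T. Stack=[E - T * ( E] ptr=12 lookahead=) remaining=[) $]
Step 28: shift ). Stack=[E - T * ( E )] ptr=13 lookahead=$ remaining=[$]
Step 29: reduce F->( E ). Stack=[E - T * F] ptr=13 lookahead=$ remaining=[$]
Step 30: reduce T->T * F. Stack=[E - T] ptr=13 lookahead=$ remaining=[$]
Step 31: reduce E->E - T. Stack=[E] ptr=13 lookahead=$ remaining=[$]
Step 32: accept. Stack=[E] ptr=13 lookahead=$ remaining=[$]

Answer: 32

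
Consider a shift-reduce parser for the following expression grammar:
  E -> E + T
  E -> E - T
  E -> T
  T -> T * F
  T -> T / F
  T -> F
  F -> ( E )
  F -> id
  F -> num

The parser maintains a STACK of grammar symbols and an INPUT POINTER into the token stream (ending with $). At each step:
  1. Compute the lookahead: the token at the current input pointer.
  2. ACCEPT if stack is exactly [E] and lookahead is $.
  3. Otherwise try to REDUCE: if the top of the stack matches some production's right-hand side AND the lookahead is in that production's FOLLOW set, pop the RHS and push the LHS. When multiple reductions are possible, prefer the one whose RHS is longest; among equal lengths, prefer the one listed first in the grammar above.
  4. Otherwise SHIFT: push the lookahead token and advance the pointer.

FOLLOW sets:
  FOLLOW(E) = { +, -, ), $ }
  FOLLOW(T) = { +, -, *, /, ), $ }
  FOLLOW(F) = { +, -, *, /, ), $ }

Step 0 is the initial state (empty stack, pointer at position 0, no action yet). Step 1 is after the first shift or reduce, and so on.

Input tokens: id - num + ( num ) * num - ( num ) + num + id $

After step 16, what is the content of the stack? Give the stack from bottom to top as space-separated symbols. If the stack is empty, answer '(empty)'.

Answer: E + ( E )

Derivation:
Step 1: shift id. Stack=[id] ptr=1 lookahead=- remaining=[- num + ( num ) * num - ( num ) + num + id $]
Step 2: reduce F->id. Stack=[F] ptr=1 lookahead=- remaining=[- num + ( num ) * num - ( num ) + num + id $]
Step 3: reduce T->F. Stack=[T] ptr=1 lookahead=- remaining=[- num + ( num ) * num - ( num ) + num + id $]
Step 4: reduce E->T. Stack=[E] ptr=1 lookahead=- remaining=[- num + ( num ) * num - ( num ) + num + id $]
Step 5: shift -. Stack=[E -] ptr=2 lookahead=num remaining=[num + ( num ) * num - ( num ) + num + id $]
Step 6: shift num. Stack=[E - num] ptr=3 lookahead=+ remaining=[+ ( num ) * num - ( num ) + num + id $]
Step 7: reduce F->num. Stack=[E - F] ptr=3 lookahead=+ remaining=[+ ( num ) * num - ( num ) + num + id $]
Step 8: reduce T->F. Stack=[E - T] ptr=3 lookahead=+ remaining=[+ ( num ) * num - ( num ) + num + id $]
Step 9: reduce E->E - T. Stack=[E] ptr=3 lookahead=+ remaining=[+ ( num ) * num - ( num ) + num + id $]
Step 10: shift +. Stack=[E +] ptr=4 lookahead=( remaining=[( num ) * num - ( num ) + num + id $]
Step 11: shift (. Stack=[E + (] ptr=5 lookahead=num remaining=[num ) * num - ( num ) + num + id $]
Step 12: shift num. Stack=[E + ( num] ptr=6 lookahead=) remaining=[) * num - ( num ) + num + id $]
Step 13: reduce F->num. Stack=[E + ( F] ptr=6 lookahead=) remaining=[) * num - ( num ) + num + id $]
Step 14: reduce T->F. Stack=[E + ( T] ptr=6 lookahead=) remaining=[) * num - ( num ) + num + id $]
Step 15: reduce E->T. Stack=[E + ( E] ptr=6 lookahead=) remaining=[) * num - ( num ) + num + id $]
Step 16: shift ). Stack=[E + ( E )] ptr=7 lookahead=* remaining=[* num - ( num ) + num + id $]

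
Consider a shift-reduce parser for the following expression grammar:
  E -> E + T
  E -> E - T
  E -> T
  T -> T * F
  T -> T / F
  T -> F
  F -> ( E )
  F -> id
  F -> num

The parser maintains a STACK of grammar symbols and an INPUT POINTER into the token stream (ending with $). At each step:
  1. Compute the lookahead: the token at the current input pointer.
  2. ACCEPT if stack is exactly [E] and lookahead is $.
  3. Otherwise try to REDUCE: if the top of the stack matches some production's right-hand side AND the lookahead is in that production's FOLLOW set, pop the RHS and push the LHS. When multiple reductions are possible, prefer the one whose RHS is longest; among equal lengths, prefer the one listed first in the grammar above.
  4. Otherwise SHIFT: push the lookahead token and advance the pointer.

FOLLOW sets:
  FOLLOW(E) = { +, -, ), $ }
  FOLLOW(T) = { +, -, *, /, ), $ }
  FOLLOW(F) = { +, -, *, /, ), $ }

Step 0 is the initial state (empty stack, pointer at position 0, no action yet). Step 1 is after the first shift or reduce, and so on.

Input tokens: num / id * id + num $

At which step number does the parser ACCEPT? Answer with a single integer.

Answer: 18

Derivation:
Step 1: shift num. Stack=[num] ptr=1 lookahead=/ remaining=[/ id * id + num $]
Step 2: reduce F->num. Stack=[F] ptr=1 lookahead=/ remaining=[/ id * id + num $]
Step 3: reduce T->F. Stack=[T] ptr=1 lookahead=/ remaining=[/ id * id + num $]
Step 4: shift /. Stack=[T /] ptr=2 lookahead=id remaining=[id * id + num $]
Step 5: shift id. Stack=[T / id] ptr=3 lookahead=* remaining=[* id + num $]
Step 6: reduce F->id. Stack=[T / F] ptr=3 lookahead=* remaining=[* id + num $]
Step 7: reduce T->T / F. Stack=[T] ptr=3 lookahead=* remaining=[* id + num $]
Step 8: shift *. Stack=[T *] ptr=4 lookahead=id remaining=[id + num $]
Step 9: shift id. Stack=[T * id] ptr=5 lookahead=+ remaining=[+ num $]
Step 10: reduce F->id. Stack=[T * F] ptr=5 lookahead=+ remaining=[+ num $]
Step 11: reduce T->T * F. Stack=[T] ptr=5 lookahead=+ remaining=[+ num $]
Step 12: reduce E->T. Stack=[E] ptr=5 lookahead=+ remaining=[+ num $]
Step 13: shift +. Stack=[E +] ptr=6 lookahead=num remaining=[num $]
Step 14: shift num. Stack=[E + num] ptr=7 lookahead=$ remaining=[$]
Step 15: reduce F->num. Stack=[E + F] ptr=7 lookahead=$ remaining=[$]
Step 16: reduce T->F. Stack=[E + T] ptr=7 lookahead=$ remaining=[$]
Step 17: reduce E->E + T. Stack=[E] ptr=7 lookahead=$ remaining=[$]
Step 18: accept. Stack=[E] ptr=7 lookahead=$ remaining=[$]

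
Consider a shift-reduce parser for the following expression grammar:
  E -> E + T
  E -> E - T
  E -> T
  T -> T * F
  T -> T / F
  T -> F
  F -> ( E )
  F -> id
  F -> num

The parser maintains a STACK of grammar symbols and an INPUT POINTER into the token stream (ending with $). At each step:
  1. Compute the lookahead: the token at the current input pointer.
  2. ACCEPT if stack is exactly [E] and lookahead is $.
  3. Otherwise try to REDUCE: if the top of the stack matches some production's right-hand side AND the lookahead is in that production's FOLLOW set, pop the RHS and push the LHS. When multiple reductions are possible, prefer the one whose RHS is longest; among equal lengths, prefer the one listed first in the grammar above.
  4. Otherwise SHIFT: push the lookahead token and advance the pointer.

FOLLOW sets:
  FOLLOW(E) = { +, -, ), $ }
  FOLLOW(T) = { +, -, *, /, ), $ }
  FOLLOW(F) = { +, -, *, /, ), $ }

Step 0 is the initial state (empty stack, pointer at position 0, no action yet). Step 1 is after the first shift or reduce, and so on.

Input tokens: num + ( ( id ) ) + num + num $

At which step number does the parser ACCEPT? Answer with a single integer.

Answer: 30

Derivation:
Step 1: shift num. Stack=[num] ptr=1 lookahead=+ remaining=[+ ( ( id ) ) + num + num $]
Step 2: reduce F->num. Stack=[F] ptr=1 lookahead=+ remaining=[+ ( ( id ) ) + num + num $]
Step 3: reduce T->F. Stack=[T] ptr=1 lookahead=+ remaining=[+ ( ( id ) ) + num + num $]
Step 4: reduce E->T. Stack=[E] ptr=1 lookahead=+ remaining=[+ ( ( id ) ) + num + num $]
Step 5: shift +. Stack=[E +] ptr=2 lookahead=( remaining=[( ( id ) ) + num + num $]
Step 6: shift (. Stack=[E + (] ptr=3 lookahead=( remaining=[( id ) ) + num + num $]
Step 7: shift (. Stack=[E + ( (] ptr=4 lookahead=id remaining=[id ) ) + num + num $]
Step 8: shift id. Stack=[E + ( ( id] ptr=5 lookahead=) remaining=[) ) + num + num $]
Step 9: reduce F->id. Stack=[E + ( ( F] ptr=5 lookahead=) remaining=[) ) + num + num $]
Step 10: reduce T->F. Stack=[E + ( ( T] ptr=5 lookahead=) remaining=[) ) + num + num $]
Step 11: reduce E->T. Stack=[E + ( ( E] ptr=5 lookahead=) remaining=[) ) + num + num $]
Step 12: shift ). Stack=[E + ( ( E )] ptr=6 lookahead=) remaining=[) + num + num $]
Step 13: reduce F->( E ). Stack=[E + ( F] ptr=6 lookahead=) remaining=[) + num + num $]
Step 14: reduce T->F. Stack=[E + ( T] ptr=6 lookahead=) remaining=[) + num + num $]
Step 15: reduce E->T. Stack=[E + ( E] ptr=6 lookahead=) remaining=[) + num + num $]
Step 16: shift ). Stack=[E + ( E )] ptr=7 lookahead=+ remaining=[+ num + num $]
Step 17: reduce F->( E ). Stack=[E + F] ptr=7 lookahead=+ remaining=[+ num + num $]
Step 18: reduce T->F. Stack=[E + T] ptr=7 lookahead=+ remaining=[+ num + num $]
Step 19: reduce E->E + T. Stack=[E] ptr=7 lookahead=+ remaining=[+ num + num $]
Step 20: shift +. Stack=[E +] ptr=8 lookahead=num remaining=[num + num $]
Step 21: shift num. Stack=[E + num] ptr=9 lookahead=+ remaining=[+ num $]
Step 22: reduce F->num. Stack=[E + F] ptr=9 lookahead=+ remaining=[+ num $]
Step 23: reduce T->F. Stack=[E + T] ptr=9 lookahead=+ remaining=[+ num $]
Step 24: reduce E->E + T. Stack=[E] ptr=9 lookahead=+ remaining=[+ num $]
Step 25: shift +. Stack=[E +] ptr=10 lookahead=num remaining=[num $]
Step 26: shift num. Stack=[E + num] ptr=11 lookahead=$ remaining=[$]
Step 27: reduce F->num. Stack=[E + F] ptr=11 lookahead=$ remaining=[$]
Step 28: reduce T->F. Stack=[E + T] ptr=11 lookahead=$ remaining=[$]
Step 29: reduce E->E + T. Stack=[E] ptr=11 lookahead=$ remaining=[$]
Step 30: accept. Stack=[E] ptr=11 lookahead=$ remaining=[$]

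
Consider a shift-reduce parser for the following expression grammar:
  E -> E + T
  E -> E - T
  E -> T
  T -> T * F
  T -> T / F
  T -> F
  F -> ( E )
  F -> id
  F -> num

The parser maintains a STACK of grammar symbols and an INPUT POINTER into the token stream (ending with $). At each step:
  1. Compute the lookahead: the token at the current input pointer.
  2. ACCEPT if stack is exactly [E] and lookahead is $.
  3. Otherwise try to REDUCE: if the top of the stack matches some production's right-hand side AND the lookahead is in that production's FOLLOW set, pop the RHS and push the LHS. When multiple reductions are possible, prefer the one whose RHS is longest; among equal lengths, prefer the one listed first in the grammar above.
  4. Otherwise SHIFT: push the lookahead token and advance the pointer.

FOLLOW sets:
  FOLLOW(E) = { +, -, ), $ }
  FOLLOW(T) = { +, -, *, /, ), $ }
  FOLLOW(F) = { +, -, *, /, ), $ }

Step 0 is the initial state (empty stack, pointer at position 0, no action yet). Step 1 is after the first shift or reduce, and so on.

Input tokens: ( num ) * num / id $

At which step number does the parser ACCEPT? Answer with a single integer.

Answer: 18

Derivation:
Step 1: shift (. Stack=[(] ptr=1 lookahead=num remaining=[num ) * num / id $]
Step 2: shift num. Stack=[( num] ptr=2 lookahead=) remaining=[) * num / id $]
Step 3: reduce F->num. Stack=[( F] ptr=2 lookahead=) remaining=[) * num / id $]
Step 4: reduce T->F. Stack=[( T] ptr=2 lookahead=) remaining=[) * num / id $]
Step 5: reduce E->T. Stack=[( E] ptr=2 lookahead=) remaining=[) * num / id $]
Step 6: shift ). Stack=[( E )] ptr=3 lookahead=* remaining=[* num / id $]
Step 7: reduce F->( E ). Stack=[F] ptr=3 lookahead=* remaining=[* num / id $]
Step 8: reduce T->F. Stack=[T] ptr=3 lookahead=* remaining=[* num / id $]
Step 9: shift *. Stack=[T *] ptr=4 lookahead=num remaining=[num / id $]
Step 10: shift num. Stack=[T * num] ptr=5 lookahead=/ remaining=[/ id $]
Step 11: reduce F->num. Stack=[T * F] ptr=5 lookahead=/ remaining=[/ id $]
Step 12: reduce T->T * F. Stack=[T] ptr=5 lookahead=/ remaining=[/ id $]
Step 13: shift /. Stack=[T /] ptr=6 lookahead=id remaining=[id $]
Step 14: shift id. Stack=[T / id] ptr=7 lookahead=$ remaining=[$]
Step 15: reduce F->id. Stack=[T / F] ptr=7 lookahead=$ remaining=[$]
Step 16: reduce T->T / F. Stack=[T] ptr=7 lookahead=$ remaining=[$]
Step 17: reduce E->T. Stack=[E] ptr=7 lookahead=$ remaining=[$]
Step 18: accept. Stack=[E] ptr=7 lookahead=$ remaining=[$]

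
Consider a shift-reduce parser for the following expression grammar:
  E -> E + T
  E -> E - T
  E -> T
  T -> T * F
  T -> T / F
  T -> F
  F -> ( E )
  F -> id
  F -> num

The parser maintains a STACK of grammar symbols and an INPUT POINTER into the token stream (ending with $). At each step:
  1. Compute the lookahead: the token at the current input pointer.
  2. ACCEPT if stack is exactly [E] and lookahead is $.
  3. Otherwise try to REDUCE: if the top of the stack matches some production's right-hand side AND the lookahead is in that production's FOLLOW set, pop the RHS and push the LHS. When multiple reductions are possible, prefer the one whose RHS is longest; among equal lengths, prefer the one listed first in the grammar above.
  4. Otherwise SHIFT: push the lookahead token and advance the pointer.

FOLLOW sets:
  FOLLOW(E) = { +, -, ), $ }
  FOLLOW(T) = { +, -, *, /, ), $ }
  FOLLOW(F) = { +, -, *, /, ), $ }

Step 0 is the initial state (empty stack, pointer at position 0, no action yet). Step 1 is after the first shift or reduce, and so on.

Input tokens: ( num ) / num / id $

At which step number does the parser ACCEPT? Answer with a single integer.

Answer: 18

Derivation:
Step 1: shift (. Stack=[(] ptr=1 lookahead=num remaining=[num ) / num / id $]
Step 2: shift num. Stack=[( num] ptr=2 lookahead=) remaining=[) / num / id $]
Step 3: reduce F->num. Stack=[( F] ptr=2 lookahead=) remaining=[) / num / id $]
Step 4: reduce T->F. Stack=[( T] ptr=2 lookahead=) remaining=[) / num / id $]
Step 5: reduce E->T. Stack=[( E] ptr=2 lookahead=) remaining=[) / num / id $]
Step 6: shift ). Stack=[( E )] ptr=3 lookahead=/ remaining=[/ num / id $]
Step 7: reduce F->( E ). Stack=[F] ptr=3 lookahead=/ remaining=[/ num / id $]
Step 8: reduce T->F. Stack=[T] ptr=3 lookahead=/ remaining=[/ num / id $]
Step 9: shift /. Stack=[T /] ptr=4 lookahead=num remaining=[num / id $]
Step 10: shift num. Stack=[T / num] ptr=5 lookahead=/ remaining=[/ id $]
Step 11: reduce F->num. Stack=[T / F] ptr=5 lookahead=/ remaining=[/ id $]
Step 12: reduce T->T / F. Stack=[T] ptr=5 lookahead=/ remaining=[/ id $]
Step 13: shift /. Stack=[T /] ptr=6 lookahead=id remaining=[id $]
Step 14: shift id. Stack=[T / id] ptr=7 lookahead=$ remaining=[$]
Step 15: reduce F->id. Stack=[T / F] ptr=7 lookahead=$ remaining=[$]
Step 16: reduce T->T / F. Stack=[T] ptr=7 lookahead=$ remaining=[$]
Step 17: reduce E->T. Stack=[E] ptr=7 lookahead=$ remaining=[$]
Step 18: accept. Stack=[E] ptr=7 lookahead=$ remaining=[$]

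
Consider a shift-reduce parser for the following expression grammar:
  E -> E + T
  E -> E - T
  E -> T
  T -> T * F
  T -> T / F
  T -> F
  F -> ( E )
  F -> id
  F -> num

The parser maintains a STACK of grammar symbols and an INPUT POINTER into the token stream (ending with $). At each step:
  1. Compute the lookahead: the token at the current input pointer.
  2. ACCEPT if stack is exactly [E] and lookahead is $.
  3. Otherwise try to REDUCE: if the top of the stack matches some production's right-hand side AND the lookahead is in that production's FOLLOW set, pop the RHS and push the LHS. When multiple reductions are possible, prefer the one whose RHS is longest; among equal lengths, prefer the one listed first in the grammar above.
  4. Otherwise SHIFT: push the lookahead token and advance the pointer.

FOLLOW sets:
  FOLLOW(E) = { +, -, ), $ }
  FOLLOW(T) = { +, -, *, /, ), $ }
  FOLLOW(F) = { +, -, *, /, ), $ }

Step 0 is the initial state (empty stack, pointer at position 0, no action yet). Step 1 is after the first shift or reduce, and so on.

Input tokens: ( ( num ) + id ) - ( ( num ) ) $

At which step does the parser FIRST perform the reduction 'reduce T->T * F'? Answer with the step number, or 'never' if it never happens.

Answer: never

Derivation:
Step 1: shift (. Stack=[(] ptr=1 lookahead=( remaining=[( num ) + id ) - ( ( num ) ) $]
Step 2: shift (. Stack=[( (] ptr=2 lookahead=num remaining=[num ) + id ) - ( ( num ) ) $]
Step 3: shift num. Stack=[( ( num] ptr=3 lookahead=) remaining=[) + id ) - ( ( num ) ) $]
Step 4: reduce F->num. Stack=[( ( F] ptr=3 lookahead=) remaining=[) + id ) - ( ( num ) ) $]
Step 5: reduce T->F. Stack=[( ( T] ptr=3 lookahead=) remaining=[) + id ) - ( ( num ) ) $]
Step 6: reduce E->T. Stack=[( ( E] ptr=3 lookahead=) remaining=[) + id ) - ( ( num ) ) $]
Step 7: shift ). Stack=[( ( E )] ptr=4 lookahead=+ remaining=[+ id ) - ( ( num ) ) $]
Step 8: reduce F->( E ). Stack=[( F] ptr=4 lookahead=+ remaining=[+ id ) - ( ( num ) ) $]
Step 9: reduce T->F. Stack=[( T] ptr=4 lookahead=+ remaining=[+ id ) - ( ( num ) ) $]
Step 10: reduce E->T. Stack=[( E] ptr=4 lookahead=+ remaining=[+ id ) - ( ( num ) ) $]
Step 11: shift +. Stack=[( E +] ptr=5 lookahead=id remaining=[id ) - ( ( num ) ) $]
Step 12: shift id. Stack=[( E + id] ptr=6 lookahead=) remaining=[) - ( ( num ) ) $]
Step 13: reduce F->id. Stack=[( E + F] ptr=6 lookahead=) remaining=[) - ( ( num ) ) $]
Step 14: reduce T->F. Stack=[( E + T] ptr=6 lookahead=) remaining=[) - ( ( num ) ) $]
Step 15: reduce E->E + T. Stack=[( E] ptr=6 lookahead=) remaining=[) - ( ( num ) ) $]
Step 16: shift ). Stack=[( E )] ptr=7 lookahead=- remaining=[- ( ( num ) ) $]
Step 17: reduce F->( E ). Stack=[F] ptr=7 lookahead=- remaining=[- ( ( num ) ) $]
Step 18: reduce T->F. Stack=[T] ptr=7 lookahead=- remaining=[- ( ( num ) ) $]
Step 19: reduce E->T. Stack=[E] ptr=7 lookahead=- remaining=[- ( ( num ) ) $]
Step 20: shift -. Stack=[E -] ptr=8 lookahead=( remaining=[( ( num ) ) $]
Step 21: shift (. Stack=[E - (] ptr=9 lookahead=( remaining=[( num ) ) $]
Step 22: shift (. Stack=[E - ( (] ptr=10 lookahead=num remaining=[num ) ) $]
Step 23: shift num. Stack=[E - ( ( num] ptr=11 lookahead=) remaining=[) ) $]
Step 24: reduce F->num. Stack=[E - ( ( F] ptr=11 lookahead=) remaining=[) ) $]
Step 25: reduce T->F. Stack=[E - ( ( T] ptr=11 lookahead=) remaining=[) ) $]
Step 26: reduce E->T. Stack=[E - ( ( E] ptr=11 lookahead=) remaining=[) ) $]
Step 27: shift ). Stack=[E - ( ( E )] ptr=12 lookahead=) remaining=[) $]
Step 28: reduce F->( E ). Stack=[E - ( F] ptr=12 lookahead=) remaining=[) $]
Step 29: reduce T->F. Stack=[E - ( T] ptr=12 lookahead=) remaining=[) $]
Step 30: reduce E->T. Stack=[E - ( E] ptr=12 lookahead=) remaining=[) $]
Step 31: shift ). Stack=[E - ( E )] ptr=13 lookahead=$ remaining=[$]
Step 32: reduce F->( E ). Stack=[E - F] ptr=13 lookahead=$ remaining=[$]
Step 33: reduce T->F. Stack=[E - T] ptr=13 lookahead=$ remaining=[$]
Step 34: reduce E->E - T. Stack=[E] ptr=13 lookahead=$ remaining=[$]
Step 35: accept. Stack=[E] ptr=13 lookahead=$ remaining=[$]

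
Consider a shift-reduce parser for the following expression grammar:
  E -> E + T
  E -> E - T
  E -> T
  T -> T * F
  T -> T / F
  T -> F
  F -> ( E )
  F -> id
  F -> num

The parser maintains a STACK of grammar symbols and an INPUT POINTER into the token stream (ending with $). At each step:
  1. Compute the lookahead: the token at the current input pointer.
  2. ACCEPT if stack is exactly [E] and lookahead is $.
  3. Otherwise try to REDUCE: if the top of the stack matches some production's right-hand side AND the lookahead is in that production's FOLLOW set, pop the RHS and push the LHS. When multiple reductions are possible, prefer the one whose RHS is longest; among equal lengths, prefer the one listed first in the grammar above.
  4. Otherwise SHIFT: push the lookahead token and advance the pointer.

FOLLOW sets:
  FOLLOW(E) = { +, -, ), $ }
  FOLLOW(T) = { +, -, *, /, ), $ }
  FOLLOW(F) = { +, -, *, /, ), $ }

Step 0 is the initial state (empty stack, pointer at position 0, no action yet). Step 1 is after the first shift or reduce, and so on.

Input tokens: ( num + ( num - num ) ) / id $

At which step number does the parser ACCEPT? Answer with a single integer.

Step 1: shift (. Stack=[(] ptr=1 lookahead=num remaining=[num + ( num - num ) ) / id $]
Step 2: shift num. Stack=[( num] ptr=2 lookahead=+ remaining=[+ ( num - num ) ) / id $]
Step 3: reduce F->num. Stack=[( F] ptr=2 lookahead=+ remaining=[+ ( num - num ) ) / id $]
Step 4: reduce T->F. Stack=[( T] ptr=2 lookahead=+ remaining=[+ ( num - num ) ) / id $]
Step 5: reduce E->T. Stack=[( E] ptr=2 lookahead=+ remaining=[+ ( num - num ) ) / id $]
Step 6: shift +. Stack=[( E +] ptr=3 lookahead=( remaining=[( num - num ) ) / id $]
Step 7: shift (. Stack=[( E + (] ptr=4 lookahead=num remaining=[num - num ) ) / id $]
Step 8: shift num. Stack=[( E + ( num] ptr=5 lookahead=- remaining=[- num ) ) / id $]
Step 9: reduce F->num. Stack=[( E + ( F] ptr=5 lookahead=- remaining=[- num ) ) / id $]
Step 10: reduce T->F. Stack=[( E + ( T] ptr=5 lookahead=- remaining=[- num ) ) / id $]
Step 11: reduce E->T. Stack=[( E + ( E] ptr=5 lookahead=- remaining=[- num ) ) / id $]
Step 12: shift -. Stack=[( E + ( E -] ptr=6 lookahead=num remaining=[num ) ) / id $]
Step 13: shift num. Stack=[( E + ( E - num] ptr=7 lookahead=) remaining=[) ) / id $]
Step 14: reduce F->num. Stack=[( E + ( E - F] ptr=7 lookahead=) remaining=[) ) / id $]
Step 15: reduce T->F. Stack=[( E + ( E - T] ptr=7 lookahead=) remaining=[) ) / id $]
Step 16: reduce E->E - T. Stack=[( E + ( E] ptr=7 lookahead=) remaining=[) ) / id $]
Step 17: shift ). Stack=[( E + ( E )] ptr=8 lookahead=) remaining=[) / id $]
Step 18: reduce F->( E ). Stack=[( E + F] ptr=8 lookahead=) remaining=[) / id $]
Step 19: reduce T->F. Stack=[( E + T] ptr=8 lookahead=) remaining=[) / id $]
Step 20: reduce E->E + T. Stack=[( E] ptr=8 lookahead=) remaining=[) / id $]
Step 21: shift ). Stack=[( E )] ptr=9 lookahead=/ remaining=[/ id $]
Step 22: reduce F->( E ). Stack=[F] ptr=9 lookahead=/ remaining=[/ id $]
Step 23: reduce T->F. Stack=[T] ptr=9 lookahead=/ remaining=[/ id $]
Step 24: shift /. Stack=[T /] ptr=10 lookahead=id remaining=[id $]
Step 25: shift id. Stack=[T / id] ptr=11 lookahead=$ remaining=[$]
Step 26: reduce F->id. Stack=[T / F] ptr=11 lookahead=$ remaining=[$]
Step 27: reduce T->T / F. Stack=[T] ptr=11 lookahead=$ remaining=[$]
Step 28: reduce E->T. Stack=[E] ptr=11 lookahead=$ remaining=[$]
Step 29: accept. Stack=[E] ptr=11 lookahead=$ remaining=[$]

Answer: 29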